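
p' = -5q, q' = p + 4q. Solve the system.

Coefficient matrix A = [[0, -5], [1, 4]].
Characteristic polynomial det(A - λI) = λ^2 - 4λ + 5 = 0.
Eigenvalues λ = 2 ± i (complex conjugate pair).
For λ=2+i: an eigenvector is (-1,0) - i(2,-1) = (-1 - 2i, 0 + i).
A real fundamental pair from Re and Im of e^((2+i)t)v: X_1 = e^(2t)(cos(t)·(-1,0) + sin(t)·(2,-1)), X_2 = e^(2t)(sin(t)·(-1,0) - cos(t)·(2,-1)).
General solution: c_1X_1 + c_2X_2.

p(t) = 2c_1e^(2t)sin(t) - c_1e^(2t)cos(t) - c_2e^(2t)sin(t) - 2c_2e^(2t)cos(t), q(t) = -c_1e^(2t)sin(t) + c_2e^(2t)cos(t)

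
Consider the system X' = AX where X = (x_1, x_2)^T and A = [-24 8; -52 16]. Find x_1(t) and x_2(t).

Coefficient matrix A = [[-24, 8], [-52, 16]].
Characteristic polynomial det(A - λI) = λ^2 + 8λ + 32 = 0.
Eigenvalues λ = -4 ± 4i (complex conjugate pair).
For λ=-4+4i: an eigenvector is (-1,-3) - i(-1,-2) = (-1 + i, -3 + 2i).
A real fundamental pair from Re and Im of e^((-4+4i)t)v: X_1 = e^(-4t)(cos(4t)·(-1,-3) + sin(4t)·(-1,-2)), X_2 = e^(-4t)(sin(4t)·(-1,-3) - cos(4t)·(-1,-2)).
General solution: K_1X_1 + K_2X_2.

x_1(t) = -K_1e^(-4t)sin(4t) - K_1e^(-4t)cos(4t) - K_2e^(-4t)sin(4t) + K_2e^(-4t)cos(4t), x_2(t) = -2K_1e^(-4t)sin(4t) - 3K_1e^(-4t)cos(4t) - 3K_2e^(-4t)sin(4t) + 2K_2e^(-4t)cos(4t)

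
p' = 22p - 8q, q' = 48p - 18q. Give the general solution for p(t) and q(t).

p(t) = c_1e^(-2t) + c_2e^(6t), q(t) = 3c_1e^(-2t) + 2c_2e^(6t)

Coefficient matrix A = [[22, -8], [48, -18]].
Characteristic polynomial det(A - λI) = λ^2 - 4λ - 12 = 0.
Eigenvalues λ = -2, 6.
For λ=-2: (A-λI) row 1 is [24, -8], so an eigenvector is (1, 3).
For λ=6: (A-λI) row 1 is [16, -8], so an eigenvector is (1, 2).
General solution: c_1e^(-2t)(1,3) + c_2e^(6t)(1,2).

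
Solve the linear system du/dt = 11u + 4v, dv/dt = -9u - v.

u(t) = -2C_1e^(5t) - 2C_2te^(5t) - C_2e^(5t), v(t) = 3C_1e^(5t) + 3C_2te^(5t) + C_2e^(5t)

Coefficient matrix A = [[11, 4], [-9, -1]].
Characteristic polynomial det(A - λI) = λ^2 - 10λ + 25 = 0.
Single eigenvalue λ = 5 with algebraic multiplicity 2.
Eigenvector v = (-2,3); generalized eigenvector w with (A-λI)w=v is (-1,1).
General solution: e^(5t)[C_1·v + C_2·(t·v + w)].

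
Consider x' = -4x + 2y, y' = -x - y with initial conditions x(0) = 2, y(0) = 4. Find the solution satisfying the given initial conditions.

x(t) = 6e^(-2t) - 4e^(-3t), y(t) = 6e^(-2t) - 2e^(-3t)

Coefficient matrix A = [[-4, 2], [-1, -1]].
Characteristic polynomial det(A - λI) = λ^2 + 5λ + 6 = 0.
Eigenvalues λ = -2, -3.
For λ=-2: (A-λI) row 1 is [-2, 2], so an eigenvector is (1, 1).
For λ=-3: (A-λI) row 1 is [-1, 2], so an eigenvector is (-2, -1).
General solution: C_1e^(-2t)(1,1) + C_2e^(-3t)(-2,-1).
Applying x(0)=2, y(0)=4 gives C_1=6, C_2=2.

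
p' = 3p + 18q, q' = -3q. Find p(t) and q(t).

Coefficient matrix A = [[3, 18], [0, -3]].
Characteristic polynomial det(A - λI) = λ^2 - 9 = 0.
Eigenvalues λ = 3, -3.
For λ=3: (A-λI) row 1 is [0, 18], so an eigenvector is (-1, 0).
For λ=-3: (A-λI) row 1 is [6, 18], so an eigenvector is (-3, 1).
General solution: c_1e^(3t)(-1,0) + c_2e^(-3t)(-3,1).

p(t) = -c_1e^(3t) - 3c_2e^(-3t), q(t) = c_2e^(-3t)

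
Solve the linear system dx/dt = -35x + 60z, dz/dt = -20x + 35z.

x(t) = -3c_1e^(5t) - 2c_2e^(-5t), z(t) = -2c_1e^(5t) - c_2e^(-5t)

Coefficient matrix A = [[-35, 60], [-20, 35]].
Characteristic polynomial det(A - λI) = λ^2 - 25 = 0.
Eigenvalues λ = 5, -5.
For λ=5: (A-λI) row 1 is [-40, 60], so an eigenvector is (-3, -2).
For λ=-5: (A-λI) row 1 is [-30, 60], so an eigenvector is (-2, -1).
General solution: c_1e^(5t)(-3,-2) + c_2e^(-5t)(-2,-1).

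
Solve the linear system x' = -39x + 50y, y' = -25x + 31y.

Coefficient matrix A = [[-39, 50], [-25, 31]].
Characteristic polynomial det(A - λI) = λ^2 + 8λ + 41 = 0.
Eigenvalues λ = -4 ± 5i (complex conjugate pair).
For λ=-4+5i: an eigenvector is (1,1) - i(3,2) = (1 - 3i, 1 - 2i).
A real fundamental pair from Re and Im of e^((-4+5i)t)v: X_1 = e^(-4t)(cos(5t)·(1,1) + sin(5t)·(3,2)), X_2 = e^(-4t)(sin(5t)·(1,1) - cos(5t)·(3,2)).
General solution: c_1X_1 + c_2X_2.

x(t) = 3c_1e^(-4t)sin(5t) + c_1e^(-4t)cos(5t) + c_2e^(-4t)sin(5t) - 3c_2e^(-4t)cos(5t), y(t) = 2c_1e^(-4t)sin(5t) + c_1e^(-4t)cos(5t) + c_2e^(-4t)sin(5t) - 2c_2e^(-4t)cos(5t)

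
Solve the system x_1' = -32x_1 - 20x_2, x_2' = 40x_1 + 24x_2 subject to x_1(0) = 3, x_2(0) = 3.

Coefficient matrix A = [[-32, -20], [40, 24]].
Characteristic polynomial det(A - λI) = λ^2 + 8λ + 32 = 0.
Eigenvalues λ = -4 ± 4i (complex conjugate pair).
For λ=-4+4i: an eigenvector is (-1,1) - i(2,-3) = (-1 - 2i, 1 + 3i).
A real fundamental pair from Re and Im of e^((-4+4i)t)v: X_1 = e^(-4t)(cos(4t)·(-1,1) + sin(4t)·(2,-3)), X_2 = e^(-4t)(sin(4t)·(-1,1) - cos(4t)·(2,-3)).
General solution: c_1X_1 + c_2X_2.
Applying x_1(0)=3, x_2(0)=3 gives c_1=-15, c_2=6.

x_1(t) = -36e^(-4t)sin(4t) + 3e^(-4t)cos(4t), x_2(t) = 51e^(-4t)sin(4t) + 3e^(-4t)cos(4t)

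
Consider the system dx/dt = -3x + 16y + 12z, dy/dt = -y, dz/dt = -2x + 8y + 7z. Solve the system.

Coefficient matrix A = [[-3, 16, 12], [0, -1, 0], [-2, 8, 7]].
det(A - λI) = 0 gives eigenvalues λ = 1, -1, 3.
For λ=1: eigenvector (3,0,1).
For λ=-1: eigenvector (-4,1,-2).
For λ=3: eigenvector (2,0,1).
General solution: K_1e^(t)(3,0,1) + K_2e^(-t)(-4,1,-2) + K_3e^(3t)(2,0,1).

x(t) = 3K_1e^(t) - 4K_2e^(-t) + 2K_3e^(3t), y(t) = K_2e^(-t), z(t) = K_1e^(t) - 2K_2e^(-t) + K_3e^(3t)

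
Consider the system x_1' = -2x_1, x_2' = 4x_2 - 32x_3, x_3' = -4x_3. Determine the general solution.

x_1(t) = K_1e^(-2t), x_2(t) = K_2e^(4t) + 4K_3e^(-4t), x_3(t) = K_3e^(-4t)

Coefficient matrix A = [[-2, 0, 0], [0, 4, -32], [0, 0, -4]].
det(A - λI) = 0 gives eigenvalues λ = -2, 4, -4.
For λ=-2: eigenvector (1,0,0).
For λ=4: eigenvector (0,1,0).
For λ=-4: eigenvector (0,4,1).
General solution: K_1e^(-2t)(1,0,0) + K_2e^(4t)(0,1,0) + K_3e^(-4t)(0,4,1).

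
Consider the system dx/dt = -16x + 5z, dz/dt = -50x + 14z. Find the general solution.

x(t) = -c_1e^(-t)cos(5t) - c_2e^(-t)sin(5t), z(t) = c_1e^(-t)sin(5t) - 3c_1e^(-t)cos(5t) - 3c_2e^(-t)sin(5t) - c_2e^(-t)cos(5t)

Coefficient matrix A = [[-16, 5], [-50, 14]].
Characteristic polynomial det(A - λI) = λ^2 + 2λ + 26 = 0.
Eigenvalues λ = -1 ± 5i (complex conjugate pair).
For λ=-1+5i: an eigenvector is (-1,-3) - i(0,1) = (-1, -3 - i).
A real fundamental pair from Re and Im of e^((-1+5i)t)v: X_1 = e^(-t)(cos(5t)·(-1,-3) + sin(5t)·(0,1)), X_2 = e^(-t)(sin(5t)·(-1,-3) - cos(5t)·(0,1)).
General solution: c_1X_1 + c_2X_2.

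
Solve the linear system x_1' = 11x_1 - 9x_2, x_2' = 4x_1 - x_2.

x_1(t) = 3K_1e^(5t) + 3K_2te^(5t) + 2K_2e^(5t), x_2(t) = 2K_1e^(5t) + 2K_2te^(5t) + K_2e^(5t)

Coefficient matrix A = [[11, -9], [4, -1]].
Characteristic polynomial det(A - λI) = λ^2 - 10λ + 25 = 0.
Single eigenvalue λ = 5 with algebraic multiplicity 2.
Eigenvector v = (3,2); generalized eigenvector w with (A-λI)w=v is (2,1).
General solution: e^(5t)[K_1·v + K_2·(t·v + w)].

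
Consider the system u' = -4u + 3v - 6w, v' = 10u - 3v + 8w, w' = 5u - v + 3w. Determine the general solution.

u(t) = K_1e^(-t) + K_2e^(-4t), v(t) = -3K_1e^(-t) - 2K_2e^(-4t) + 2K_3e^(t), w(t) = -2K_1e^(-t) - K_2e^(-4t) + K_3e^(t)

Coefficient matrix A = [[-4, 3, -6], [10, -3, 8], [5, -1, 3]].
det(A - λI) = 0 gives eigenvalues λ = -1, -4, 1.
For λ=-1: eigenvector (1,-3,-2).
For λ=-4: eigenvector (1,-2,-1).
For λ=1: eigenvector (0,2,1).
General solution: K_1e^(-t)(1,-3,-2) + K_2e^(-4t)(1,-2,-1) + K_3e^(t)(0,2,1).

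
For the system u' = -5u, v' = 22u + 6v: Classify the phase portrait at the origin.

saddle

A = [[-5,0],[22,6]]; det(A-λI) = λ^2 - λ - 30.
λ = -5, 6: opposite signs.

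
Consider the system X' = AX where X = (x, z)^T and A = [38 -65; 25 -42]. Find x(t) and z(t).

Coefficient matrix A = [[38, -65], [25, -42]].
Characteristic polynomial det(A - λI) = λ^2 + 4λ + 29 = 0.
Eigenvalues λ = -2 ± 5i (complex conjugate pair).
For λ=-2+5i: an eigenvector is (3,2) - i(-2,-1) = (3 + 2i, 2 + i).
A real fundamental pair from Re and Im of e^((-2+5i)t)v: X_1 = e^(-2t)(cos(5t)·(3,2) + sin(5t)·(-2,-1)), X_2 = e^(-2t)(sin(5t)·(3,2) - cos(5t)·(-2,-1)).
General solution: K_1X_1 + K_2X_2.

x(t) = -2K_1e^(-2t)sin(5t) + 3K_1e^(-2t)cos(5t) + 3K_2e^(-2t)sin(5t) + 2K_2e^(-2t)cos(5t), z(t) = -K_1e^(-2t)sin(5t) + 2K_1e^(-2t)cos(5t) + 2K_2e^(-2t)sin(5t) + K_2e^(-2t)cos(5t)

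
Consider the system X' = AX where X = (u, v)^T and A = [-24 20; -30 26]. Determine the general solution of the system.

Coefficient matrix A = [[-24, 20], [-30, 26]].
Characteristic polynomial det(A - λI) = λ^2 - 2λ - 24 = 0.
Eigenvalues λ = 6, -4.
For λ=6: (A-λI) row 1 is [-30, 20], so an eigenvector is (2, 3).
For λ=-4: (A-λI) row 1 is [-20, 20], so an eigenvector is (-1, -1).
General solution: K_1e^(6t)(2,3) + K_2e^(-4t)(-1,-1).

u(t) = 2K_1e^(6t) - K_2e^(-4t), v(t) = 3K_1e^(6t) - K_2e^(-4t)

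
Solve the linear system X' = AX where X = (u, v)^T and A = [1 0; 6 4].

Coefficient matrix A = [[1, 0], [6, 4]].
Characteristic polynomial det(A - λI) = λ^2 - 5λ + 4 = 0.
Eigenvalues λ = 1, 4.
For λ=1: (A-λI) row 2 is [6, 3], so an eigenvector is (-1, 2).
For λ=4: (A-λI) row 1 is [-3, 0], so an eigenvector is (0, 1).
General solution: c_1e^(t)(-1,2) + c_2e^(4t)(0,1).

u(t) = -c_1e^(t), v(t) = 2c_1e^(t) + c_2e^(4t)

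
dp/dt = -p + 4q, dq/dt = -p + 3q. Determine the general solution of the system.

p(t) = -2K_1e^(t) - 2K_2te^(t) + K_2e^(t), q(t) = -K_1e^(t) - K_2te^(t)

Coefficient matrix A = [[-1, 4], [-1, 3]].
Characteristic polynomial det(A - λI) = λ^2 - 2λ + 1 = 0.
Single eigenvalue λ = 1 with algebraic multiplicity 2.
Eigenvector v = (-2,-1); generalized eigenvector w with (A-λI)w=v is (1,0).
General solution: e^(t)[K_1·v + K_2·(t·v + w)].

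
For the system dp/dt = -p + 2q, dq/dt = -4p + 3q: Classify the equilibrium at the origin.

unstable spiral

A = [[-1,2],[-4,3]]; det(A-λI) = λ^2 - 2λ + 5.
λ = 1 ± 2i: positive real part.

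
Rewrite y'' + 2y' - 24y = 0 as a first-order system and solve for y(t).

y(t) = c_1e^(-6t) + c_2e^(4t)

Let x_1 = y, x_2 = y'. Then x_1' = x_2 and x_2' = 24x_1 - 2x_2.
A = [[0,1],[24,-2]]; det(A-λI) = λ^2 + 2λ - 24.
Eigenvalues λ = -6, 4 with eigenvectors (1,-6), (1,4).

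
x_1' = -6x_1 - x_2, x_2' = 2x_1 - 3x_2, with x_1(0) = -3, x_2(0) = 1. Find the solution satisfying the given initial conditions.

Coefficient matrix A = [[-6, -1], [2, -3]].
Characteristic polynomial det(A - λI) = λ^2 + 9λ + 20 = 0.
Eigenvalues λ = -4, -5.
For λ=-4: (A-λI) row 1 is [-2, -1], so an eigenvector is (1, -2).
For λ=-5: (A-λI) row 1 is [-1, -1], so an eigenvector is (1, -1).
General solution: C_1e^(-4t)(1,-2) + C_2e^(-5t)(1,-1).
Applying x_1(0)=-3, x_2(0)=1 gives C_1=2, C_2=-5.

x_1(t) = 2e^(-4t) - 5e^(-5t), x_2(t) = -4e^(-4t) + 5e^(-5t)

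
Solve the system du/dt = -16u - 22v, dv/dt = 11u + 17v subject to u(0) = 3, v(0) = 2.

Coefficient matrix A = [[-16, -22], [11, 17]].
Characteristic polynomial det(A - λI) = λ^2 - λ - 30 = 0.
Eigenvalues λ = 6, -5.
For λ=6: (A-λI) row 1 is [-22, -22], so an eigenvector is (-1, 1).
For λ=-5: (A-λI) row 1 is [-11, -22], so an eigenvector is (-2, 1).
General solution: C_1e^(6t)(-1,1) + C_2e^(-5t)(-2,1).
Applying u(0)=3, v(0)=2 gives C_1=7, C_2=-5.

u(t) = -7e^(6t) + 10e^(-5t), v(t) = 7e^(6t) - 5e^(-5t)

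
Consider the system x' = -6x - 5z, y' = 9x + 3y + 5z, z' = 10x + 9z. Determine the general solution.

x(t) = K_1e^(-t) - K_3e^(4t), y(t) = -K_1e^(-t) + K_2e^(3t) + K_3e^(4t), z(t) = -K_1e^(-t) + 2K_3e^(4t)

Coefficient matrix A = [[-6, 0, -5], [9, 3, 5], [10, 0, 9]].
det(A - λI) = 0 gives eigenvalues λ = -1, 3, 4.
For λ=-1: eigenvector (1,-1,-1).
For λ=3: eigenvector (0,1,0).
For λ=4: eigenvector (-1,1,2).
General solution: K_1e^(-t)(1,-1,-1) + K_2e^(3t)(0,1,0) + K_3e^(4t)(-1,1,2).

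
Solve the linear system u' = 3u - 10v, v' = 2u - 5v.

Coefficient matrix A = [[3, -10], [2, -5]].
Characteristic polynomial det(A - λI) = λ^2 + 2λ + 5 = 0.
Eigenvalues λ = -1 ± 2i (complex conjugate pair).
For λ=-1+2i: an eigenvector is (1,0) - i(2,1) = (1 - 2i, 0 - i).
A real fundamental pair from Re and Im of e^((-1+2i)t)v: X_1 = e^(-t)(cos(2t)·(1,0) + sin(2t)·(2,1)), X_2 = e^(-t)(sin(2t)·(1,0) - cos(2t)·(2,1)).
General solution: K_1X_1 + K_2X_2.

u(t) = 2K_1e^(-t)sin(2t) + K_1e^(-t)cos(2t) + K_2e^(-t)sin(2t) - 2K_2e^(-t)cos(2t), v(t) = K_1e^(-t)sin(2t) - K_2e^(-t)cos(2t)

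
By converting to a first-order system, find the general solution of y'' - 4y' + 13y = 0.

Let x_1 = y, x_2 = y'. Then x_1' = x_2 and x_2' = -13x_1 + 4x_2.
A = [[0,1],[-13,4]]; det(A-λI) = λ^2 - 4λ + 13.
Eigenvalues λ = 2 ± 3i.

y(t) = C_1e^(2t)cos(3t) + C_2e^(2t)sin(3t)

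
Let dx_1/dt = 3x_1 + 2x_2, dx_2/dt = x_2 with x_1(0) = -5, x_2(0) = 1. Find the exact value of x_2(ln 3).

A = [[3,2],[0,1]]; eigenvalues λ = 3, 1.
Eigenvectors: (-1,0) for λ=3, (-1,1) for λ=1.
From the initial condition, c_1 = 4, c_2 = 1.
x_2(ln 3) = (4)(3^3)(0) + (1)(3^1)(1) = 3.

3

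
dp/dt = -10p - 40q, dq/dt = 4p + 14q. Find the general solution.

Coefficient matrix A = [[-10, -40], [4, 14]].
Characteristic polynomial det(A - λI) = λ^2 - 4λ + 20 = 0.
Eigenvalues λ = 2 ± 4i (complex conjugate pair).
For λ=2+4i: an eigenvector is (-3,1) - i(-1,0) = (-3 + i, 1).
A real fundamental pair from Re and Im of e^((2+4i)t)v: X_1 = e^(2t)(cos(4t)·(-3,1) + sin(4t)·(-1,0)), X_2 = e^(2t)(sin(4t)·(-3,1) - cos(4t)·(-1,0)).
General solution: c_1X_1 + c_2X_2.

p(t) = -c_1e^(2t)sin(4t) - 3c_1e^(2t)cos(4t) - 3c_2e^(2t)sin(4t) + c_2e^(2t)cos(4t), q(t) = c_1e^(2t)cos(4t) + c_2e^(2t)sin(4t)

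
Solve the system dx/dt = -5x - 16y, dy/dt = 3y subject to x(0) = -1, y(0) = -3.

Coefficient matrix A = [[-5, -16], [0, 3]].
Characteristic polynomial det(A - λI) = λ^2 + 2λ - 15 = 0.
Eigenvalues λ = -5, 3.
For λ=-5: (A-λI) row 1 is [0, -16], so an eigenvector is (-1, 0).
For λ=3: (A-λI) row 1 is [-8, -16], so an eigenvector is (2, -1).
General solution: c_1e^(-5t)(-1,0) + c_2e^(3t)(2,-1).
Applying x(0)=-1, y(0)=-3 gives c_1=7, c_2=3.

x(t) = 6e^(3t) - 7e^(-5t), y(t) = -3e^(3t)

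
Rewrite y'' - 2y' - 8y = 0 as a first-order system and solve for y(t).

y(t) = C_1e^(4t) + C_2e^(-2t)

Let x_1 = y, x_2 = y'. Then x_1' = x_2 and x_2' = 8x_1 + 2x_2.
A = [[0,1],[8,2]]; det(A-λI) = λ^2 - 2λ - 8.
Eigenvalues λ = 4, -2 with eigenvectors (1,4), (1,-2).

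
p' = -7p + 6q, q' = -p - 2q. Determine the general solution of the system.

Coefficient matrix A = [[-7, 6], [-1, -2]].
Characteristic polynomial det(A - λI) = λ^2 + 9λ + 20 = 0.
Eigenvalues λ = -4, -5.
For λ=-4: (A-λI) row 1 is [-3, 6], so an eigenvector is (2, 1).
For λ=-5: (A-λI) row 1 is [-2, 6], so an eigenvector is (-3, -1).
General solution: K_1e^(-4t)(2,1) + K_2e^(-5t)(-3,-1).

p(t) = 2K_1e^(-4t) - 3K_2e^(-5t), q(t) = K_1e^(-4t) - K_2e^(-5t)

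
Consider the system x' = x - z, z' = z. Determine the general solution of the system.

x(t) = -c_1e^(t) - c_2te^(t) - c_2e^(t), z(t) = c_2e^(t)

Coefficient matrix A = [[1, -1], [0, 1]].
Characteristic polynomial det(A - λI) = λ^2 - 2λ + 1 = 0.
Single eigenvalue λ = 1 with algebraic multiplicity 2.
Eigenvector v = (-1,0); generalized eigenvector w with (A-λI)w=v is (-1,1).
General solution: e^(t)[c_1·v + c_2·(t·v + w)].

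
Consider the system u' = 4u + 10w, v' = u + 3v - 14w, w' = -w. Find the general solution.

u(t) = C_1e^(4t) - 2C_3e^(-t), v(t) = C_1e^(4t) + C_2e^(3t) + 4C_3e^(-t), w(t) = C_3e^(-t)

Coefficient matrix A = [[4, 0, 10], [1, 3, -14], [0, 0, -1]].
det(A - λI) = 0 gives eigenvalues λ = 4, 3, -1.
For λ=4: eigenvector (1,1,0).
For λ=3: eigenvector (0,1,0).
For λ=-1: eigenvector (-2,4,1).
General solution: C_1e^(4t)(1,1,0) + C_2e^(3t)(0,1,0) + C_3e^(-t)(-2,4,1).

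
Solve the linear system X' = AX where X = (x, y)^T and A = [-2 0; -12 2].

Coefficient matrix A = [[-2, 0], [-12, 2]].
Characteristic polynomial det(A - λI) = λ^2 - 4 = 0.
Eigenvalues λ = -2, 2.
For λ=-2: (A-λI) row 2 is [-12, 4], so an eigenvector is (-1, -3).
For λ=2: (A-λI) row 1 is [-4, 0], so an eigenvector is (0, -1).
General solution: C_1e^(-2t)(-1,-3) + C_2e^(2t)(0,-1).

x(t) = -C_1e^(-2t), y(t) = -3C_1e^(-2t) - C_2e^(2t)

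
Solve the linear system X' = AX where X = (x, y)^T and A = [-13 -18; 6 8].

x(t) = -3K_1e^(-t) + 2K_2e^(-4t), y(t) = 2K_1e^(-t) - K_2e^(-4t)

Coefficient matrix A = [[-13, -18], [6, 8]].
Characteristic polynomial det(A - λI) = λ^2 + 5λ + 4 = 0.
Eigenvalues λ = -1, -4.
For λ=-1: (A-λI) row 1 is [-12, -18], so an eigenvector is (-3, 2).
For λ=-4: (A-λI) row 1 is [-9, -18], so an eigenvector is (2, -1).
General solution: K_1e^(-t)(-3,2) + K_2e^(-4t)(2,-1).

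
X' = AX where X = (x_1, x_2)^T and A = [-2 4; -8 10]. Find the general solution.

x_1(t) = c_1e^(6t) - c_2e^(2t), x_2(t) = 2c_1e^(6t) - c_2e^(2t)

Coefficient matrix A = [[-2, 4], [-8, 10]].
Characteristic polynomial det(A - λI) = λ^2 - 8λ + 12 = 0.
Eigenvalues λ = 6, 2.
For λ=6: (A-λI) row 1 is [-8, 4], so an eigenvector is (1, 2).
For λ=2: (A-λI) row 1 is [-4, 4], so an eigenvector is (-1, -1).
General solution: c_1e^(6t)(1,2) + c_2e^(2t)(-1,-1).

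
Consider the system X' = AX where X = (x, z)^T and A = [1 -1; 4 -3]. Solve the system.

Coefficient matrix A = [[1, -1], [4, -3]].
Characteristic polynomial det(A - λI) = λ^2 + 2λ + 1 = 0.
Single eigenvalue λ = -1 with algebraic multiplicity 2.
Eigenvector v = (-1,-2); generalized eigenvector w with (A-λI)w=v is (-2,-3).
General solution: e^(-t)[C_1·v + C_2·(t·v + w)].

x(t) = -C_1e^(-t) - C_2te^(-t) - 2C_2e^(-t), z(t) = -2C_1e^(-t) - 2C_2te^(-t) - 3C_2e^(-t)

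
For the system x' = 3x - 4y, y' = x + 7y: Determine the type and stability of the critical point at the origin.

unstable improper node

A = [[3,-4],[1,7]]; det(A-λI) = λ^2 - 10λ + 25.
repeated λ = 5 with a single eigenvector.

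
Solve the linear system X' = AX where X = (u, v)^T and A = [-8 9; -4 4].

Coefficient matrix A = [[-8, 9], [-4, 4]].
Characteristic polynomial det(A - λI) = λ^2 + 4λ + 4 = 0.
Single eigenvalue λ = -2 with algebraic multiplicity 2.
Eigenvector v = (-3,-2); generalized eigenvector w with (A-λI)w=v is (-1,-1).
General solution: e^(-2t)[C_1·v + C_2·(t·v + w)].

u(t) = -3C_1e^(-2t) - 3C_2te^(-2t) - C_2e^(-2t), v(t) = -2C_1e^(-2t) - 2C_2te^(-2t) - C_2e^(-2t)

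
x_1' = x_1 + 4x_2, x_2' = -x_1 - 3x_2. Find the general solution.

Coefficient matrix A = [[1, 4], [-1, -3]].
Characteristic polynomial det(A - λI) = λ^2 + 2λ + 1 = 0.
Single eigenvalue λ = -1 with algebraic multiplicity 2.
Eigenvector v = (-2,1); generalized eigenvector w with (A-λI)w=v is (-1,0).
General solution: e^(-t)[C_1·v + C_2·(t·v + w)].

x_1(t) = -2C_1e^(-t) - 2C_2te^(-t) - C_2e^(-t), x_2(t) = C_1e^(-t) + C_2te^(-t)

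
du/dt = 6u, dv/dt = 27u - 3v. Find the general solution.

Coefficient matrix A = [[6, 0], [27, -3]].
Characteristic polynomial det(A - λI) = λ^2 - 3λ - 18 = 0.
Eigenvalues λ = 6, -3.
For λ=6: (A-λI) row 2 is [27, -9], so an eigenvector is (-1, -3).
For λ=-3: (A-λI) row 1 is [9, 0], so an eigenvector is (0, 1).
General solution: K_1e^(6t)(-1,-3) + K_2e^(-3t)(0,1).

u(t) = -K_1e^(6t), v(t) = -3K_1e^(6t) + K_2e^(-3t)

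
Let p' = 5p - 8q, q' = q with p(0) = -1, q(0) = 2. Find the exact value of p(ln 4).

A = [[5,-8],[0,1]]; eigenvalues λ = 1, 5.
Eigenvectors: (2,1) for λ=1, (1,0) for λ=5.
From the initial condition, c_1 = 2, c_2 = -5.
p(ln 4) = (2)(4^1)(2) + (-5)(4^5)(1) = -5104.

-5104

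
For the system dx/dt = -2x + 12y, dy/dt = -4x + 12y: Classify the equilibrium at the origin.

A = [[-2,12],[-4,12]]; det(A-λI) = λ^2 - 10λ + 24.
λ = 4, 6: both positive.

unstable node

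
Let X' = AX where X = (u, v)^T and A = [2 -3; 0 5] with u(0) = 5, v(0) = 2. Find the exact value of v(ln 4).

A = [[2,-3],[0,5]]; eigenvalues λ = 2, 5.
Eigenvectors: (-1,0) for λ=2, (1,-1) for λ=5.
From the initial condition, c_1 = -7, c_2 = -2.
v(ln 4) = (-7)(4^2)(0) + (-2)(4^5)(-1) = 2048.

2048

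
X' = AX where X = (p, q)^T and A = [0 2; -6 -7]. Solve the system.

Coefficient matrix A = [[0, 2], [-6, -7]].
Characteristic polynomial det(A - λI) = λ^2 + 7λ + 12 = 0.
Eigenvalues λ = -4, -3.
For λ=-4: (A-λI) row 1 is [4, 2], so an eigenvector is (1, -2).
For λ=-3: (A-λI) row 1 is [3, 2], so an eigenvector is (-2, 3).
General solution: C_1e^(-4t)(1,-2) + C_2e^(-3t)(-2,3).

p(t) = C_1e^(-4t) - 2C_2e^(-3t), q(t) = -2C_1e^(-4t) + 3C_2e^(-3t)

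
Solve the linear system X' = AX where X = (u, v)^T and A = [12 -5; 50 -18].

u(t) = -C_1e^(-3t)sin(5t) + C_2e^(-3t)cos(5t), v(t) = -3C_1e^(-3t)sin(5t) + C_1e^(-3t)cos(5t) + C_2e^(-3t)sin(5t) + 3C_2e^(-3t)cos(5t)

Coefficient matrix A = [[12, -5], [50, -18]].
Characteristic polynomial det(A - λI) = λ^2 + 6λ + 34 = 0.
Eigenvalues λ = -3 ± 5i (complex conjugate pair).
For λ=-3+5i: an eigenvector is (0,1) - i(-1,-3) = (0 + i, 1 + 3i).
A real fundamental pair from Re and Im of e^((-3+5i)t)v: X_1 = e^(-3t)(cos(5t)·(0,1) + sin(5t)·(-1,-3)), X_2 = e^(-3t)(sin(5t)·(0,1) - cos(5t)·(-1,-3)).
General solution: C_1X_1 + C_2X_2.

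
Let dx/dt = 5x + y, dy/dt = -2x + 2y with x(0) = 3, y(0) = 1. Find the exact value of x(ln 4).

A = [[5,1],[-2,2]]; eigenvalues λ = 4, 3.
Eigenvectors: (1,-1) for λ=4, (-1,2) for λ=3.
From the initial condition, c_1 = 7, c_2 = 4.
x(ln 4) = (7)(4^4)(1) + (4)(4^3)(-1) = 1536.

1536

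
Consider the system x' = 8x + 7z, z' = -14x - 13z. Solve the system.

Coefficient matrix A = [[8, 7], [-14, -13]].
Characteristic polynomial det(A - λI) = λ^2 + 5λ - 6 = 0.
Eigenvalues λ = -6, 1.
For λ=-6: (A-λI) row 1 is [14, 7], so an eigenvector is (1, -2).
For λ=1: (A-λI) row 1 is [7, 7], so an eigenvector is (-1, 1).
General solution: c_1e^(-6t)(1,-2) + c_2e^(t)(-1,1).

x(t) = c_1e^(-6t) - c_2e^(t), z(t) = -2c_1e^(-6t) + c_2e^(t)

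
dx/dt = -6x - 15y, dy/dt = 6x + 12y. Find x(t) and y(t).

Coefficient matrix A = [[-6, -15], [6, 12]].
Characteristic polynomial det(A - λI) = λ^2 - 6λ + 18 = 0.
Eigenvalues λ = 3 ± 3i (complex conjugate pair).
For λ=3+3i: an eigenvector is (2,-1) - i(-1,1) = (2 + i, -1 - i).
A real fundamental pair from Re and Im of e^((3+3i)t)v: X_1 = e^(3t)(cos(3t)·(2,-1) + sin(3t)·(-1,1)), X_2 = e^(3t)(sin(3t)·(2,-1) - cos(3t)·(-1,1)).
General solution: c_1X_1 + c_2X_2.

x(t) = -c_1e^(3t)sin(3t) + 2c_1e^(3t)cos(3t) + 2c_2e^(3t)sin(3t) + c_2e^(3t)cos(3t), y(t) = c_1e^(3t)sin(3t) - c_1e^(3t)cos(3t) - c_2e^(3t)sin(3t) - c_2e^(3t)cos(3t)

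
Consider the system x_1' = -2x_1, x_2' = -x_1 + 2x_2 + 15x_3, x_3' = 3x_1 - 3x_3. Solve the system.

Coefficient matrix A = [[-2, 0, 0], [-1, 2, 15], [3, 0, -3]].
det(A - λI) = 0 gives eigenvalues λ = 2, -2, -3.
For λ=2: eigenvector (0,1,0).
For λ=-2: eigenvector (1,-11,3).
For λ=-3: eigenvector (0,-3,1).
General solution: C_1e^(2t)(0,1,0) + C_2e^(-2t)(1,-11,3) + C_3e^(-3t)(0,-3,1).

x_1(t) = C_2e^(-2t), x_2(t) = C_1e^(2t) - 11C_2e^(-2t) - 3C_3e^(-3t), x_3(t) = 3C_2e^(-2t) + C_3e^(-3t)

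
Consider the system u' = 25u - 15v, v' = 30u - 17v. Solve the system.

Coefficient matrix A = [[25, -15], [30, -17]].
Characteristic polynomial det(A - λI) = λ^2 - 8λ + 25 = 0.
Eigenvalues λ = 4 ± 3i (complex conjugate pair).
For λ=4+3i: an eigenvector is (1,1) - i(2,3) = (1 - 2i, 1 - 3i).
A real fundamental pair from Re and Im of e^((4+3i)t)v: X_1 = e^(4t)(cos(3t)·(1,1) + sin(3t)·(2,3)), X_2 = e^(4t)(sin(3t)·(1,1) - cos(3t)·(2,3)).
General solution: c_1X_1 + c_2X_2.

u(t) = 2c_1e^(4t)sin(3t) + c_1e^(4t)cos(3t) + c_2e^(4t)sin(3t) - 2c_2e^(4t)cos(3t), v(t) = 3c_1e^(4t)sin(3t) + c_1e^(4t)cos(3t) + c_2e^(4t)sin(3t) - 3c_2e^(4t)cos(3t)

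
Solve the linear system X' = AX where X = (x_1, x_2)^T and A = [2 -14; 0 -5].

Coefficient matrix A = [[2, -14], [0, -5]].
Characteristic polynomial det(A - λI) = λ^2 + 3λ - 10 = 0.
Eigenvalues λ = -5, 2.
For λ=-5: (A-λI) row 1 is [7, -14], so an eigenvector is (-2, -1).
For λ=2: (A-λI) row 1 is [0, -14], so an eigenvector is (1, 0).
General solution: C_1e^(-5t)(-2,-1) + C_2e^(2t)(1,0).

x_1(t) = -2C_1e^(-5t) + C_2e^(2t), x_2(t) = -C_1e^(-5t)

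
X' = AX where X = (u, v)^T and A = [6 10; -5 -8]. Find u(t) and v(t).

Coefficient matrix A = [[6, 10], [-5, -8]].
Characteristic polynomial det(A - λI) = λ^2 + 2λ + 2 = 0.
Eigenvalues λ = -1 ± i (complex conjugate pair).
For λ=-1+i: an eigenvector is (-1,1) - i(3,-2) = (-1 - 3i, 1 + 2i).
A real fundamental pair from Re and Im of e^((-1+i)t)v: X_1 = e^(-t)(cos(t)·(-1,1) + sin(t)·(3,-2)), X_2 = e^(-t)(sin(t)·(-1,1) - cos(t)·(3,-2)).
General solution: C_1X_1 + C_2X_2.

u(t) = 3C_1e^(-t)sin(t) - C_1e^(-t)cos(t) - C_2e^(-t)sin(t) - 3C_2e^(-t)cos(t), v(t) = -2C_1e^(-t)sin(t) + C_1e^(-t)cos(t) + C_2e^(-t)sin(t) + 2C_2e^(-t)cos(t)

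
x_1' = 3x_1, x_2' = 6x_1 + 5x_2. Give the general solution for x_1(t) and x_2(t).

Coefficient matrix A = [[3, 0], [6, 5]].
Characteristic polynomial det(A - λI) = λ^2 - 8λ + 15 = 0.
Eigenvalues λ = 5, 3.
For λ=5: (A-λI) row 1 is [-2, 0], so an eigenvector is (0, -1).
For λ=3: (A-λI) row 2 is [6, 2], so an eigenvector is (-1, 3).
General solution: K_1e^(5t)(0,-1) + K_2e^(3t)(-1,3).

x_1(t) = -K_2e^(3t), x_2(t) = -K_1e^(5t) + 3K_2e^(3t)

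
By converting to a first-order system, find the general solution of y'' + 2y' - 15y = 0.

Let x_1 = y, x_2 = y'. Then x_1' = x_2 and x_2' = 15x_1 - 2x_2.
A = [[0,1],[15,-2]]; det(A-λI) = λ^2 + 2λ - 15.
Eigenvalues λ = 3, -5 with eigenvectors (1,3), (1,-5).

y(t) = K_1e^(3t) + K_2e^(-5t)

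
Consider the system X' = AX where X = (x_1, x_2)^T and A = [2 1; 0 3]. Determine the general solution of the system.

x_1(t) = C_1e^(2t) - C_2e^(3t), x_2(t) = -C_2e^(3t)

Coefficient matrix A = [[2, 1], [0, 3]].
Characteristic polynomial det(A - λI) = λ^2 - 5λ + 6 = 0.
Eigenvalues λ = 2, 3.
For λ=2: (A-λI) row 1 is [0, 1], so an eigenvector is (1, 0).
For λ=3: (A-λI) row 1 is [-1, 1], so an eigenvector is (-1, -1).
General solution: C_1e^(2t)(1,0) + C_2e^(3t)(-1,-1).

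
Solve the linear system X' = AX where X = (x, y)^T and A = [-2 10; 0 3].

Coefficient matrix A = [[-2, 10], [0, 3]].
Characteristic polynomial det(A - λI) = λ^2 - λ - 6 = 0.
Eigenvalues λ = -2, 3.
For λ=-2: (A-λI) row 1 is [0, 10], so an eigenvector is (1, 0).
For λ=3: (A-λI) row 1 is [-5, 10], so an eigenvector is (-2, -1).
General solution: K_1e^(-2t)(1,0) + K_2e^(3t)(-2,-1).

x(t) = K_1e^(-2t) - 2K_2e^(3t), y(t) = -K_2e^(3t)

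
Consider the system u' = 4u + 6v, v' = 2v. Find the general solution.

Coefficient matrix A = [[4, 6], [0, 2]].
Characteristic polynomial det(A - λI) = λ^2 - 6λ + 8 = 0.
Eigenvalues λ = 4, 2.
For λ=4: (A-λI) row 1 is [0, 6], so an eigenvector is (-1, 0).
For λ=2: (A-λI) row 1 is [2, 6], so an eigenvector is (-3, 1).
General solution: K_1e^(4t)(-1,0) + K_2e^(2t)(-3,1).

u(t) = -K_1e^(4t) - 3K_2e^(2t), v(t) = K_2e^(2t)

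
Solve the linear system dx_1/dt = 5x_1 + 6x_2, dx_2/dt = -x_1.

Coefficient matrix A = [[5, 6], [-1, 0]].
Characteristic polynomial det(A - λI) = λ^2 - 5λ + 6 = 0.
Eigenvalues λ = 2, 3.
For λ=2: (A-λI) row 1 is [3, 6], so an eigenvector is (2, -1).
For λ=3: (A-λI) row 1 is [2, 6], so an eigenvector is (3, -1).
General solution: K_1e^(2t)(2,-1) + K_2e^(3t)(3,-1).

x_1(t) = 2K_1e^(2t) + 3K_2e^(3t), x_2(t) = -K_1e^(2t) - K_2e^(3t)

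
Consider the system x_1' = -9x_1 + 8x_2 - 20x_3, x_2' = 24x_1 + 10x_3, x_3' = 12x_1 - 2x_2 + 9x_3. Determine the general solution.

x_1(t) = K_2e^(-t) + 2K_3e^(-3t), x_2(t) = 5K_1e^(4t) - 4K_2e^(-t) - 6K_3e^(-3t), x_3(t) = 2K_1e^(4t) - 2K_2e^(-t) - 3K_3e^(-3t)

Coefficient matrix A = [[-9, 8, -20], [24, 0, 10], [12, -2, 9]].
det(A - λI) = 0 gives eigenvalues λ = 4, -1, -3.
For λ=4: eigenvector (0,5,2).
For λ=-1: eigenvector (1,-4,-2).
For λ=-3: eigenvector (2,-6,-3).
General solution: K_1e^(4t)(0,5,2) + K_2e^(-t)(1,-4,-2) + K_3e^(-3t)(2,-6,-3).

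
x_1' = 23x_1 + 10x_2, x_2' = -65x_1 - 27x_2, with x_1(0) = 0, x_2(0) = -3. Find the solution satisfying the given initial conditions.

Coefficient matrix A = [[23, 10], [-65, -27]].
Characteristic polynomial det(A - λI) = λ^2 + 4λ + 29 = 0.
Eigenvalues λ = -2 ± 5i (complex conjugate pair).
For λ=-2+5i: an eigenvector is (1,-2) - i(1,-3) = (1 - i, -2 + 3i).
A real fundamental pair from Re and Im of e^((-2+5i)t)v: X_1 = e^(-2t)(cos(5t)·(1,-2) + sin(5t)·(1,-3)), X_2 = e^(-2t)(sin(5t)·(1,-2) - cos(5t)·(1,-3)).
General solution: c_1X_1 + c_2X_2.
Applying x_1(0)=0, x_2(0)=-3 gives c_1=-3, c_2=-3.

x_1(t) = -6e^(-2t)sin(5t), x_2(t) = 15e^(-2t)sin(5t) - 3e^(-2t)cos(5t)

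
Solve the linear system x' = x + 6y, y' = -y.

x(t) = 3K_1e^(-t) + K_2e^(t), y(t) = -K_1e^(-t)

Coefficient matrix A = [[1, 6], [0, -1]].
Characteristic polynomial det(A - λI) = λ^2 - 1 = 0.
Eigenvalues λ = -1, 1.
For λ=-1: (A-λI) row 1 is [2, 6], so an eigenvector is (3, -1).
For λ=1: (A-λI) row 1 is [0, 6], so an eigenvector is (1, 0).
General solution: K_1e^(-t)(3,-1) + K_2e^(t)(1,0).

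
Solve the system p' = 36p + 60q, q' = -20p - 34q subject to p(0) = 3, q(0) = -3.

p(t) = -6e^(6t) + 9e^(-4t), q(t) = 3e^(6t) - 6e^(-4t)

Coefficient matrix A = [[36, 60], [-20, -34]].
Characteristic polynomial det(A - λI) = λ^2 - 2λ - 24 = 0.
Eigenvalues λ = -4, 6.
For λ=-4: (A-λI) row 1 is [40, 60], so an eigenvector is (3, -2).
For λ=6: (A-λI) row 1 is [30, 60], so an eigenvector is (2, -1).
General solution: c_1e^(-4t)(3,-2) + c_2e^(6t)(2,-1).
Applying p(0)=3, q(0)=-3 gives c_1=3, c_2=-3.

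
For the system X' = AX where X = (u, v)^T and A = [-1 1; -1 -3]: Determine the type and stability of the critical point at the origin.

A = [[-1,1],[-1,-3]]; det(A-λI) = λ^2 + 4λ + 4.
repeated λ = -2 with a single eigenvector.

stable improper node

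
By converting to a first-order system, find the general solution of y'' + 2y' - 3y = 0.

y(t) = C_1e^(t) + C_2e^(-3t)

Let x_1 = y, x_2 = y'. Then x_1' = x_2 and x_2' = 3x_1 - 2x_2.
A = [[0,1],[3,-2]]; det(A-λI) = λ^2 + 2λ - 3.
Eigenvalues λ = 1, -3 with eigenvectors (1,1), (1,-3).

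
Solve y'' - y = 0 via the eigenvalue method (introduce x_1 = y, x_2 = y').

y(t) = C_1e^(t) + C_2e^(-t)

Let x_1 = y, x_2 = y'. Then x_1' = x_2 and x_2' = x_1.
A = [[0,1],[1,0]]; det(A-λI) = λ^2 - 1.
Eigenvalues λ = 1, -1 with eigenvectors (1,1), (1,-1).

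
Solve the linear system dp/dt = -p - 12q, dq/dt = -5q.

p(t) = -3K_1e^(-5t) + K_2e^(-t), q(t) = -K_1e^(-5t)

Coefficient matrix A = [[-1, -12], [0, -5]].
Characteristic polynomial det(A - λI) = λ^2 + 6λ + 5 = 0.
Eigenvalues λ = -5, -1.
For λ=-5: (A-λI) row 1 is [4, -12], so an eigenvector is (-3, -1).
For λ=-1: (A-λI) row 1 is [0, -12], so an eigenvector is (1, 0).
General solution: K_1e^(-5t)(-3,-1) + K_2e^(-t)(1,0).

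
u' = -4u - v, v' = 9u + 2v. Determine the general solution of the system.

u(t) = c_1e^(-t) + c_2te^(-t), v(t) = -3c_1e^(-t) - 3c_2te^(-t) - c_2e^(-t)

Coefficient matrix A = [[-4, -1], [9, 2]].
Characteristic polynomial det(A - λI) = λ^2 + 2λ + 1 = 0.
Single eigenvalue λ = -1 with algebraic multiplicity 2.
Eigenvector v = (1,-3); generalized eigenvector w with (A-λI)w=v is (0,-1).
General solution: e^(-t)[c_1·v + c_2·(t·v + w)].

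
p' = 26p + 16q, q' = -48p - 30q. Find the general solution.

p(t) = -K_1e^(-6t) + 2K_2e^(2t), q(t) = 2K_1e^(-6t) - 3K_2e^(2t)

Coefficient matrix A = [[26, 16], [-48, -30]].
Characteristic polynomial det(A - λI) = λ^2 + 4λ - 12 = 0.
Eigenvalues λ = -6, 2.
For λ=-6: (A-λI) row 1 is [32, 16], so an eigenvector is (-1, 2).
For λ=2: (A-λI) row 1 is [24, 16], so an eigenvector is (2, -3).
General solution: K_1e^(-6t)(-1,2) + K_2e^(2t)(2,-3).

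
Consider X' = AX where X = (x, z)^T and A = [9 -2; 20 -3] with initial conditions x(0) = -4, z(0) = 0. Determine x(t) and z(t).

Coefficient matrix A = [[9, -2], [20, -3]].
Characteristic polynomial det(A - λI) = λ^2 - 6λ + 13 = 0.
Eigenvalues λ = 3 ± 2i (complex conjugate pair).
For λ=3+2i: an eigenvector is (-1,-3) - i(0,-1) = (-1, -3 + i).
A real fundamental pair from Re and Im of e^((3+2i)t)v: X_1 = e^(3t)(cos(2t)·(-1,-3) + sin(2t)·(0,-1)), X_2 = e^(3t)(sin(2t)·(-1,-3) - cos(2t)·(0,-1)).
General solution: C_1X_1 + C_2X_2.
Applying x(0)=-4, z(0)=0 gives C_1=4, C_2=12.

x(t) = -12e^(3t)sin(2t) - 4e^(3t)cos(2t), z(t) = -40e^(3t)sin(2t)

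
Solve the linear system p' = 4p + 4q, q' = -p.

Coefficient matrix A = [[4, 4], [-1, 0]].
Characteristic polynomial det(A - λI) = λ^2 - 4λ + 4 = 0.
Single eigenvalue λ = 2 with algebraic multiplicity 2.
Eigenvector v = (-2,1); generalized eigenvector w with (A-λI)w=v is (-1,0).
General solution: e^(2t)[c_1·v + c_2·(t·v + w)].

p(t) = -2c_1e^(2t) - 2c_2te^(2t) - c_2e^(2t), q(t) = c_1e^(2t) + c_2te^(2t)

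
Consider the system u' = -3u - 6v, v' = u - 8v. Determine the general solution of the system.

u(t) = -3c_1e^(-5t) - 2c_2e^(-6t), v(t) = -c_1e^(-5t) - c_2e^(-6t)

Coefficient matrix A = [[-3, -6], [1, -8]].
Characteristic polynomial det(A - λI) = λ^2 + 11λ + 30 = 0.
Eigenvalues λ = -5, -6.
For λ=-5: (A-λI) row 1 is [2, -6], so an eigenvector is (-3, -1).
For λ=-6: (A-λI) row 1 is [3, -6], so an eigenvector is (-2, -1).
General solution: c_1e^(-5t)(-3,-1) + c_2e^(-6t)(-2,-1).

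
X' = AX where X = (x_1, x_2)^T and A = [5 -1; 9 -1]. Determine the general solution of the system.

Coefficient matrix A = [[5, -1], [9, -1]].
Characteristic polynomial det(A - λI) = λ^2 - 4λ + 4 = 0.
Single eigenvalue λ = 2 with algebraic multiplicity 2.
Eigenvector v = (-1,-3); generalized eigenvector w with (A-λI)w=v is (-1,-2).
General solution: e^(2t)[K_1·v + K_2·(t·v + w)].

x_1(t) = -K_1e^(2t) - K_2te^(2t) - K_2e^(2t), x_2(t) = -3K_1e^(2t) - 3K_2te^(2t) - 2K_2e^(2t)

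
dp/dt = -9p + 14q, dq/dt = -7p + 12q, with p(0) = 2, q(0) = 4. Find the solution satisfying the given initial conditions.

p(t) = 6e^(5t) - 4e^(-2t), q(t) = 6e^(5t) - 2e^(-2t)

Coefficient matrix A = [[-9, 14], [-7, 12]].
Characteristic polynomial det(A - λI) = λ^2 - 3λ - 10 = 0.
Eigenvalues λ = -2, 5.
For λ=-2: (A-λI) row 1 is [-7, 14], so an eigenvector is (2, 1).
For λ=5: (A-λI) row 1 is [-14, 14], so an eigenvector is (-1, -1).
General solution: C_1e^(-2t)(2,1) + C_2e^(5t)(-1,-1).
Applying p(0)=2, q(0)=4 gives C_1=-2, C_2=-6.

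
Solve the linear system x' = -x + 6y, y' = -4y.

Coefficient matrix A = [[-1, 6], [0, -4]].
Characteristic polynomial det(A - λI) = λ^2 + 5λ + 4 = 0.
Eigenvalues λ = -4, -1.
For λ=-4: (A-λI) row 1 is [3, 6], so an eigenvector is (-2, 1).
For λ=-1: (A-λI) row 1 is [0, 6], so an eigenvector is (1, 0).
General solution: K_1e^(-4t)(-2,1) + K_2e^(-t)(1,0).

x(t) = -2K_1e^(-4t) + K_2e^(-t), y(t) = K_1e^(-4t)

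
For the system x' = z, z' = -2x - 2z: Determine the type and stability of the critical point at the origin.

A = [[0,1],[-2,-2]]; det(A-λI) = λ^2 + 2λ + 2.
λ = -1 ± i: negative real part.

stable spiral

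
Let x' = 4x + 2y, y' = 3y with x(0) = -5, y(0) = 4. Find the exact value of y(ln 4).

A = [[4,2],[0,3]]; eigenvalues λ = 3, 4.
Eigenvectors: (2,-1) for λ=3, (1,0) for λ=4.
From the initial condition, c_1 = -4, c_2 = 3.
y(ln 4) = (-4)(4^3)(-1) + (3)(4^4)(0) = 256.

256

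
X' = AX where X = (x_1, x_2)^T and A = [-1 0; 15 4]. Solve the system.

x_1(t) = -c_1e^(-t), x_2(t) = 3c_1e^(-t) + c_2e^(4t)

Coefficient matrix A = [[-1, 0], [15, 4]].
Characteristic polynomial det(A - λI) = λ^2 - 3λ - 4 = 0.
Eigenvalues λ = -1, 4.
For λ=-1: (A-λI) row 2 is [15, 5], so an eigenvector is (-1, 3).
For λ=4: (A-λI) row 1 is [-5, 0], so an eigenvector is (0, 1).
General solution: c_1e^(-t)(-1,3) + c_2e^(4t)(0,1).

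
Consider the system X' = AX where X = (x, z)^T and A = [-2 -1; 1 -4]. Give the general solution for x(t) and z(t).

Coefficient matrix A = [[-2, -1], [1, -4]].
Characteristic polynomial det(A - λI) = λ^2 + 6λ + 9 = 0.
Single eigenvalue λ = -3 with algebraic multiplicity 2.
Eigenvector v = (-1,-1); generalized eigenvector w with (A-λI)w=v is (0,1).
General solution: e^(-3t)[K_1·v + K_2·(t·v + w)].

x(t) = -K_1e^(-3t) - K_2te^(-3t), z(t) = -K_1e^(-3t) - K_2te^(-3t) + K_2e^(-3t)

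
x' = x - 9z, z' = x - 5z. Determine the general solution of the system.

x(t) = -3C_1e^(-2t) - 3C_2te^(-2t) + 2C_2e^(-2t), z(t) = -C_1e^(-2t) - C_2te^(-2t) + C_2e^(-2t)

Coefficient matrix A = [[1, -9], [1, -5]].
Characteristic polynomial det(A - λI) = λ^2 + 4λ + 4 = 0.
Single eigenvalue λ = -2 with algebraic multiplicity 2.
Eigenvector v = (-3,-1); generalized eigenvector w with (A-λI)w=v is (2,1).
General solution: e^(-2t)[C_1·v + C_2·(t·v + w)].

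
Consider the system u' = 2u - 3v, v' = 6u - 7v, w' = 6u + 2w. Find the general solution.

u(t) = -K_2e^(-t) + K_3e^(-4t), v(t) = -K_2e^(-t) + 2K_3e^(-4t), w(t) = K_1e^(2t) + 2K_2e^(-t) - K_3e^(-4t)

Coefficient matrix A = [[2, -3, 0], [6, -7, 0], [6, 0, 2]].
det(A - λI) = 0 gives eigenvalues λ = 2, -1, -4.
For λ=2: eigenvector (0,0,1).
For λ=-1: eigenvector (-1,-1,2).
For λ=-4: eigenvector (1,2,-1).
General solution: K_1e^(2t)(0,0,1) + K_2e^(-t)(-1,-1,2) + K_3e^(-4t)(1,2,-1).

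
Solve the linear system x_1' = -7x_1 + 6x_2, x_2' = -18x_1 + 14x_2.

Coefficient matrix A = [[-7, 6], [-18, 14]].
Characteristic polynomial det(A - λI) = λ^2 - 7λ + 10 = 0.
Eigenvalues λ = 5, 2.
For λ=5: (A-λI) row 1 is [-12, 6], so an eigenvector is (-1, -2).
For λ=2: (A-λI) row 1 is [-9, 6], so an eigenvector is (-2, -3).
General solution: C_1e^(5t)(-1,-2) + C_2e^(2t)(-2,-3).

x_1(t) = -C_1e^(5t) - 2C_2e^(2t), x_2(t) = -2C_1e^(5t) - 3C_2e^(2t)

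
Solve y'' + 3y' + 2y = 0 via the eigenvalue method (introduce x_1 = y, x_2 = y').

y(t) = K_1e^(-t) + K_2e^(-2t)

Let x_1 = y, x_2 = y'. Then x_1' = x_2 and x_2' = -2x_1 - 3x_2.
A = [[0,1],[-2,-3]]; det(A-λI) = λ^2 + 3λ + 2.
Eigenvalues λ = -1, -2 with eigenvectors (1,-1), (1,-2).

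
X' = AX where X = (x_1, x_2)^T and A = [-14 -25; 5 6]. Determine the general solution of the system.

x_1(t) = 2c_1e^(-4t)sin(5t) - c_1e^(-4t)cos(5t) - c_2e^(-4t)sin(5t) - 2c_2e^(-4t)cos(5t), x_2(t) = -c_1e^(-4t)sin(5t) + c_2e^(-4t)cos(5t)

Coefficient matrix A = [[-14, -25], [5, 6]].
Characteristic polynomial det(A - λI) = λ^2 + 8λ + 41 = 0.
Eigenvalues λ = -4 ± 5i (complex conjugate pair).
For λ=-4+5i: an eigenvector is (-1,0) - i(2,-1) = (-1 - 2i, 0 + i).
A real fundamental pair from Re and Im of e^((-4+5i)t)v: X_1 = e^(-4t)(cos(5t)·(-1,0) + sin(5t)·(2,-1)), X_2 = e^(-4t)(sin(5t)·(-1,0) - cos(5t)·(2,-1)).
General solution: c_1X_1 + c_2X_2.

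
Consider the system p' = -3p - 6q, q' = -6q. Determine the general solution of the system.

Coefficient matrix A = [[-3, -6], [0, -6]].
Characteristic polynomial det(A - λI) = λ^2 + 9λ + 18 = 0.
Eigenvalues λ = -3, -6.
For λ=-3: (A-λI) row 1 is [0, -6], so an eigenvector is (-1, 0).
For λ=-6: (A-λI) row 1 is [3, -6], so an eigenvector is (-2, -1).
General solution: K_1e^(-3t)(-1,0) + K_2e^(-6t)(-2,-1).

p(t) = -K_1e^(-3t) - 2K_2e^(-6t), q(t) = -K_2e^(-6t)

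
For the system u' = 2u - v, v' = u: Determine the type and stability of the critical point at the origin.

A = [[2,-1],[1,0]]; det(A-λI) = λ^2 - 2λ + 1.
repeated λ = 1 with a single eigenvector.

unstable improper node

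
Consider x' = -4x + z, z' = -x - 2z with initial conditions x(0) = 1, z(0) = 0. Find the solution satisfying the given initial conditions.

x(t) = -te^(-3t) + e^(-3t), z(t) = -te^(-3t)

Coefficient matrix A = [[-4, 1], [-1, -2]].
Characteristic polynomial det(A - λI) = λ^2 + 6λ + 9 = 0.
Single eigenvalue λ = -3 with algebraic multiplicity 2.
Eigenvector v = (-1,-1); generalized eigenvector w with (A-λI)w=v is (3,2).
General solution: e^(-3t)[c_1·v + c_2·(t·v + w)].
Applying x(0)=1, z(0)=0 gives c_1=2, c_2=1.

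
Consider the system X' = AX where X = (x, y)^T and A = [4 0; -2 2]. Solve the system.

x(t) = C_2e^(4t), y(t) = C_1e^(2t) - C_2e^(4t)

Coefficient matrix A = [[4, 0], [-2, 2]].
Characteristic polynomial det(A - λI) = λ^2 - 6λ + 8 = 0.
Eigenvalues λ = 2, 4.
For λ=2: (A-λI) row 1 is [2, 0], so an eigenvector is (0, 1).
For λ=4: (A-λI) row 2 is [-2, -2], so an eigenvector is (1, -1).
General solution: C_1e^(2t)(0,1) + C_2e^(4t)(1,-1).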